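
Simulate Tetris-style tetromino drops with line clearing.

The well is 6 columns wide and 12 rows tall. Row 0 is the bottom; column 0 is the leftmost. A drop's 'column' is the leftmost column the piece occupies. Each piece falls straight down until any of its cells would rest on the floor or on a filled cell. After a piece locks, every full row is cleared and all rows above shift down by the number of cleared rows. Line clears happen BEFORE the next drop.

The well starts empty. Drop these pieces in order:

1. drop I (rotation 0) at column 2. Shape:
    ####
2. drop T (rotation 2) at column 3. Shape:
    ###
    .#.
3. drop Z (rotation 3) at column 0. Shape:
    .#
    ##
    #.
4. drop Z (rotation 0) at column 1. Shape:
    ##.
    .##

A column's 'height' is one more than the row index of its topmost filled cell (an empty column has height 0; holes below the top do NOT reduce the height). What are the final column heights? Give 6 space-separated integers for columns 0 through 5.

Drop 1: I rot0 at col 2 lands with bottom-row=0; cleared 0 line(s) (total 0); column heights now [0 0 1 1 1 1], max=1
Drop 2: T rot2 at col 3 lands with bottom-row=1; cleared 0 line(s) (total 0); column heights now [0 0 1 3 3 3], max=3
Drop 3: Z rot3 at col 0 lands with bottom-row=0; cleared 0 line(s) (total 0); column heights now [2 3 1 3 3 3], max=3
Drop 4: Z rot0 at col 1 lands with bottom-row=3; cleared 0 line(s) (total 0); column heights now [2 5 5 4 3 3], max=5

Answer: 2 5 5 4 3 3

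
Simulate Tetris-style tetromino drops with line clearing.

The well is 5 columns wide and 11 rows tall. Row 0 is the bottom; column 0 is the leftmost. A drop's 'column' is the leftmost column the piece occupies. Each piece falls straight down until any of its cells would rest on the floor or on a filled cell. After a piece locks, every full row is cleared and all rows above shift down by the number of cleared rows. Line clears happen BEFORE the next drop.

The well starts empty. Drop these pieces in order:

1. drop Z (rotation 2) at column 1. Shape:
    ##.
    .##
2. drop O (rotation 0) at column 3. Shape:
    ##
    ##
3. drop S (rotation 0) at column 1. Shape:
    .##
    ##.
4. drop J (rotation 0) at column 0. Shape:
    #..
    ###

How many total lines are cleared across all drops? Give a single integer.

Answer: 0

Derivation:
Drop 1: Z rot2 at col 1 lands with bottom-row=0; cleared 0 line(s) (total 0); column heights now [0 2 2 1 0], max=2
Drop 2: O rot0 at col 3 lands with bottom-row=1; cleared 0 line(s) (total 0); column heights now [0 2 2 3 3], max=3
Drop 3: S rot0 at col 1 lands with bottom-row=2; cleared 0 line(s) (total 0); column heights now [0 3 4 4 3], max=4
Drop 4: J rot0 at col 0 lands with bottom-row=4; cleared 0 line(s) (total 0); column heights now [6 5 5 4 3], max=6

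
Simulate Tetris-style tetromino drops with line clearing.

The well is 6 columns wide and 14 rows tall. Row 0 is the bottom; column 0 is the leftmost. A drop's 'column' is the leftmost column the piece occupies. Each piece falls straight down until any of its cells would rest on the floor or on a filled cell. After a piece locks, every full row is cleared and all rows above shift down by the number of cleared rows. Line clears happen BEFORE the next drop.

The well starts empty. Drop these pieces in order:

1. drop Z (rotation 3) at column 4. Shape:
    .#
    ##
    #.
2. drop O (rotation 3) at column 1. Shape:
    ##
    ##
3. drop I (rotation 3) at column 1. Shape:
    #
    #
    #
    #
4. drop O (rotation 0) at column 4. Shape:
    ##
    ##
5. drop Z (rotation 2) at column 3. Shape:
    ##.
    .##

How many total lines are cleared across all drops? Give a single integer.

Answer: 0

Derivation:
Drop 1: Z rot3 at col 4 lands with bottom-row=0; cleared 0 line(s) (total 0); column heights now [0 0 0 0 2 3], max=3
Drop 2: O rot3 at col 1 lands with bottom-row=0; cleared 0 line(s) (total 0); column heights now [0 2 2 0 2 3], max=3
Drop 3: I rot3 at col 1 lands with bottom-row=2; cleared 0 line(s) (total 0); column heights now [0 6 2 0 2 3], max=6
Drop 4: O rot0 at col 4 lands with bottom-row=3; cleared 0 line(s) (total 0); column heights now [0 6 2 0 5 5], max=6
Drop 5: Z rot2 at col 3 lands with bottom-row=5; cleared 0 line(s) (total 0); column heights now [0 6 2 7 7 6], max=7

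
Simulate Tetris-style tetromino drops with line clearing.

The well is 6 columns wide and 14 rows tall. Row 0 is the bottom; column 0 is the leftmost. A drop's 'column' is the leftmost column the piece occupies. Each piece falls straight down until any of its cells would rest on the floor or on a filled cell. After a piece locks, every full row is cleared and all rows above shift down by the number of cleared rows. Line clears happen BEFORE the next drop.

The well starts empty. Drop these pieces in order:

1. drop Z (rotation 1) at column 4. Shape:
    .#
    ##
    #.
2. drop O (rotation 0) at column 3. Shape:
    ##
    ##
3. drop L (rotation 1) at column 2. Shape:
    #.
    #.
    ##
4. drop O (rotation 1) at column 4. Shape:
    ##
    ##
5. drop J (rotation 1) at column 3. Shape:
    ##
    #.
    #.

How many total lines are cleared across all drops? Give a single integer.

Answer: 0

Derivation:
Drop 1: Z rot1 at col 4 lands with bottom-row=0; cleared 0 line(s) (total 0); column heights now [0 0 0 0 2 3], max=3
Drop 2: O rot0 at col 3 lands with bottom-row=2; cleared 0 line(s) (total 0); column heights now [0 0 0 4 4 3], max=4
Drop 3: L rot1 at col 2 lands with bottom-row=4; cleared 0 line(s) (total 0); column heights now [0 0 7 5 4 3], max=7
Drop 4: O rot1 at col 4 lands with bottom-row=4; cleared 0 line(s) (total 0); column heights now [0 0 7 5 6 6], max=7
Drop 5: J rot1 at col 3 lands with bottom-row=5; cleared 0 line(s) (total 0); column heights now [0 0 7 8 8 6], max=8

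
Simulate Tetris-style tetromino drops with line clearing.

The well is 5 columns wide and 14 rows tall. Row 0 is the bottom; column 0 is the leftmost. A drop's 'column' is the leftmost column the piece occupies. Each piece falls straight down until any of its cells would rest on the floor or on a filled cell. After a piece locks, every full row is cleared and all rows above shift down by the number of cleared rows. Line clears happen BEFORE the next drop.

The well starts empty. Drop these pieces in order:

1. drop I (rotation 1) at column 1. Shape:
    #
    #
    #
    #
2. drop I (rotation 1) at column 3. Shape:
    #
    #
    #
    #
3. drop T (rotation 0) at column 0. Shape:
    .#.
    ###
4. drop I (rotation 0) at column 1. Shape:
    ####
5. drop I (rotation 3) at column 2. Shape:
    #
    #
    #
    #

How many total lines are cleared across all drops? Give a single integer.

Drop 1: I rot1 at col 1 lands with bottom-row=0; cleared 0 line(s) (total 0); column heights now [0 4 0 0 0], max=4
Drop 2: I rot1 at col 3 lands with bottom-row=0; cleared 0 line(s) (total 0); column heights now [0 4 0 4 0], max=4
Drop 3: T rot0 at col 0 lands with bottom-row=4; cleared 0 line(s) (total 0); column heights now [5 6 5 4 0], max=6
Drop 4: I rot0 at col 1 lands with bottom-row=6; cleared 0 line(s) (total 0); column heights now [5 7 7 7 7], max=7
Drop 5: I rot3 at col 2 lands with bottom-row=7; cleared 0 line(s) (total 0); column heights now [5 7 11 7 7], max=11

Answer: 0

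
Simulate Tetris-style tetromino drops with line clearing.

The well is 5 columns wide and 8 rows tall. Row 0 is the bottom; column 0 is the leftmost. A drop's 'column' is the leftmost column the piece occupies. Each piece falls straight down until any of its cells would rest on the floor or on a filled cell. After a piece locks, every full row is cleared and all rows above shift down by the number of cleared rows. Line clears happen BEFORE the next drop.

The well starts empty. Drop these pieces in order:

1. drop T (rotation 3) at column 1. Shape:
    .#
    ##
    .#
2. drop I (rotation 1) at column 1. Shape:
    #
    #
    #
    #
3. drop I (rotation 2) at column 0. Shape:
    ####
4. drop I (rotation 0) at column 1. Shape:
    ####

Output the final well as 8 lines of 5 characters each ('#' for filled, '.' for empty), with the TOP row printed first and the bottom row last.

Drop 1: T rot3 at col 1 lands with bottom-row=0; cleared 0 line(s) (total 0); column heights now [0 2 3 0 0], max=3
Drop 2: I rot1 at col 1 lands with bottom-row=2; cleared 0 line(s) (total 0); column heights now [0 6 3 0 0], max=6
Drop 3: I rot2 at col 0 lands with bottom-row=6; cleared 0 line(s) (total 0); column heights now [7 7 7 7 0], max=7
Drop 4: I rot0 at col 1 lands with bottom-row=7; cleared 0 line(s) (total 0); column heights now [7 8 8 8 8], max=8

Answer: .####
####.
.#...
.#...
.#...
.##..
.##..
..#..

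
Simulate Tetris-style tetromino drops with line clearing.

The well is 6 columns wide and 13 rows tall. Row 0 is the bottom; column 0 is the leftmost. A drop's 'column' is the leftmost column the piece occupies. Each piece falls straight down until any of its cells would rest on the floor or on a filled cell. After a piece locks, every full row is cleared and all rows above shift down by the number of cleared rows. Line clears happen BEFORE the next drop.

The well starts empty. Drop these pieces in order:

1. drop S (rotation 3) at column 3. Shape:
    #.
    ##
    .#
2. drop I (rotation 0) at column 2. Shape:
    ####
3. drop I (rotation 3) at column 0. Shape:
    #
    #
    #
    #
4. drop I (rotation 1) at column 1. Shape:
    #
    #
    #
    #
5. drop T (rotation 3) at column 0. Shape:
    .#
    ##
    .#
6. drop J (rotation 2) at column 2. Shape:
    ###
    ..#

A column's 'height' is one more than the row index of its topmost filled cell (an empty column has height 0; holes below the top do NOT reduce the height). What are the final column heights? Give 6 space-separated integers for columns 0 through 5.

Drop 1: S rot3 at col 3 lands with bottom-row=0; cleared 0 line(s) (total 0); column heights now [0 0 0 3 2 0], max=3
Drop 2: I rot0 at col 2 lands with bottom-row=3; cleared 0 line(s) (total 0); column heights now [0 0 4 4 4 4], max=4
Drop 3: I rot3 at col 0 lands with bottom-row=0; cleared 0 line(s) (total 0); column heights now [4 0 4 4 4 4], max=4
Drop 4: I rot1 at col 1 lands with bottom-row=0; cleared 1 line(s) (total 1); column heights now [3 3 0 3 2 0], max=3
Drop 5: T rot3 at col 0 lands with bottom-row=3; cleared 0 line(s) (total 1); column heights now [5 6 0 3 2 0], max=6
Drop 6: J rot2 at col 2 lands with bottom-row=2; cleared 0 line(s) (total 1); column heights now [5 6 4 4 4 0], max=6

Answer: 5 6 4 4 4 0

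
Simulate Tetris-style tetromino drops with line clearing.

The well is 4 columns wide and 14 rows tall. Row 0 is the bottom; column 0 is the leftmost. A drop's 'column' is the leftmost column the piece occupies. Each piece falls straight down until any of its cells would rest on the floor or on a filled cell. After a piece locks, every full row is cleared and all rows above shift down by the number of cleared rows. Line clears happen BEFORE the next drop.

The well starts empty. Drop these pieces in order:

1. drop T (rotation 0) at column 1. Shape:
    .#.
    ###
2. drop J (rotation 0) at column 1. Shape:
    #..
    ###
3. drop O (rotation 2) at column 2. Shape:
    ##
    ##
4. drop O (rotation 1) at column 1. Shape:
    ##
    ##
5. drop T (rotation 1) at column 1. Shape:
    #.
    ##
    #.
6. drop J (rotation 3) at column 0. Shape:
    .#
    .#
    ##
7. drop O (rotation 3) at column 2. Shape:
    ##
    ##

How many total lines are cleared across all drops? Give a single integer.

Answer: 1

Derivation:
Drop 1: T rot0 at col 1 lands with bottom-row=0; cleared 0 line(s) (total 0); column heights now [0 1 2 1], max=2
Drop 2: J rot0 at col 1 lands with bottom-row=2; cleared 0 line(s) (total 0); column heights now [0 4 3 3], max=4
Drop 3: O rot2 at col 2 lands with bottom-row=3; cleared 0 line(s) (total 0); column heights now [0 4 5 5], max=5
Drop 4: O rot1 at col 1 lands with bottom-row=5; cleared 0 line(s) (total 0); column heights now [0 7 7 5], max=7
Drop 5: T rot1 at col 1 lands with bottom-row=7; cleared 0 line(s) (total 0); column heights now [0 10 9 5], max=10
Drop 6: J rot3 at col 0 lands with bottom-row=10; cleared 0 line(s) (total 0); column heights now [11 13 9 5], max=13
Drop 7: O rot3 at col 2 lands with bottom-row=9; cleared 1 line(s) (total 1); column heights now [0 12 10 10], max=12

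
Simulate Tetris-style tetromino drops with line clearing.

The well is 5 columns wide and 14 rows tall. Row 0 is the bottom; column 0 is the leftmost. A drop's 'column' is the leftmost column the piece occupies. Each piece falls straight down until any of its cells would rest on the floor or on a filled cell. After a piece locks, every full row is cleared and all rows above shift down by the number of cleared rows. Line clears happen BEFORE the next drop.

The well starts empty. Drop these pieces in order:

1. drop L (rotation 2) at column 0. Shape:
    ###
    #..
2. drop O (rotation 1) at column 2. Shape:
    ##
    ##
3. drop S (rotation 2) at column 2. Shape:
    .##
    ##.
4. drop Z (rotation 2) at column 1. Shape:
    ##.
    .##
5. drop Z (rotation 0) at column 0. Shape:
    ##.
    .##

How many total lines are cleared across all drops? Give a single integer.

Drop 1: L rot2 at col 0 lands with bottom-row=0; cleared 0 line(s) (total 0); column heights now [2 2 2 0 0], max=2
Drop 2: O rot1 at col 2 lands with bottom-row=2; cleared 0 line(s) (total 0); column heights now [2 2 4 4 0], max=4
Drop 3: S rot2 at col 2 lands with bottom-row=4; cleared 0 line(s) (total 0); column heights now [2 2 5 6 6], max=6
Drop 4: Z rot2 at col 1 lands with bottom-row=6; cleared 0 line(s) (total 0); column heights now [2 8 8 7 6], max=8
Drop 5: Z rot0 at col 0 lands with bottom-row=8; cleared 0 line(s) (total 0); column heights now [10 10 9 7 6], max=10

Answer: 0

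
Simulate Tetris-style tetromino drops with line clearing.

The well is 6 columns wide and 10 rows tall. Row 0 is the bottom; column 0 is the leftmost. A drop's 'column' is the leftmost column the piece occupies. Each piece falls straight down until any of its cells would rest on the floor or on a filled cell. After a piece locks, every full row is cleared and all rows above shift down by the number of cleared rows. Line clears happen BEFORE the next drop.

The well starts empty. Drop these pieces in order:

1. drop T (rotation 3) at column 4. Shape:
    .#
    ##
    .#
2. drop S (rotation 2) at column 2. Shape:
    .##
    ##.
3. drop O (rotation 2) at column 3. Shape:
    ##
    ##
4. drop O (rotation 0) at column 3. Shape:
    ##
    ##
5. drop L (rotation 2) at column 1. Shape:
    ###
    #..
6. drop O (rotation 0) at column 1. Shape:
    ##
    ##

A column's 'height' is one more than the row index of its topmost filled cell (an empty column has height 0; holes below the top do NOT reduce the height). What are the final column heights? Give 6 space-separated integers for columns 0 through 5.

Answer: 0 10 10 8 7 3

Derivation:
Drop 1: T rot3 at col 4 lands with bottom-row=0; cleared 0 line(s) (total 0); column heights now [0 0 0 0 2 3], max=3
Drop 2: S rot2 at col 2 lands with bottom-row=1; cleared 0 line(s) (total 0); column heights now [0 0 2 3 3 3], max=3
Drop 3: O rot2 at col 3 lands with bottom-row=3; cleared 0 line(s) (total 0); column heights now [0 0 2 5 5 3], max=5
Drop 4: O rot0 at col 3 lands with bottom-row=5; cleared 0 line(s) (total 0); column heights now [0 0 2 7 7 3], max=7
Drop 5: L rot2 at col 1 lands with bottom-row=6; cleared 0 line(s) (total 0); column heights now [0 8 8 8 7 3], max=8
Drop 6: O rot0 at col 1 lands with bottom-row=8; cleared 0 line(s) (total 0); column heights now [0 10 10 8 7 3], max=10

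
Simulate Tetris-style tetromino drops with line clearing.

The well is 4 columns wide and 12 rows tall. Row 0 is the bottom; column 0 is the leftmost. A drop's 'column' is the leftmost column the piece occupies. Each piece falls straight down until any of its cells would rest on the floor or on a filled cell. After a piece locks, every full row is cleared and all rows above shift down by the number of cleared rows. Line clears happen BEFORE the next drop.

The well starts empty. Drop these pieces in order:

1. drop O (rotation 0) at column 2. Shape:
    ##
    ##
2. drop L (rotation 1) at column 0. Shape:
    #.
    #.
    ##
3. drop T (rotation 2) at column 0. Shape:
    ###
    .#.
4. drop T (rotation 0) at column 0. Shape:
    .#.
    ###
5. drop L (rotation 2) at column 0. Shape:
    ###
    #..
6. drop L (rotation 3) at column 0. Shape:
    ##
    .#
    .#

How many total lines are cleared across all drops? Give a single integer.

Answer: 1

Derivation:
Drop 1: O rot0 at col 2 lands with bottom-row=0; cleared 0 line(s) (total 0); column heights now [0 0 2 2], max=2
Drop 2: L rot1 at col 0 lands with bottom-row=0; cleared 1 line(s) (total 1); column heights now [2 0 1 1], max=2
Drop 3: T rot2 at col 0 lands with bottom-row=1; cleared 0 line(s) (total 1); column heights now [3 3 3 1], max=3
Drop 4: T rot0 at col 0 lands with bottom-row=3; cleared 0 line(s) (total 1); column heights now [4 5 4 1], max=5
Drop 5: L rot2 at col 0 lands with bottom-row=4; cleared 0 line(s) (total 1); column heights now [6 6 6 1], max=6
Drop 6: L rot3 at col 0 lands with bottom-row=6; cleared 0 line(s) (total 1); column heights now [9 9 6 1], max=9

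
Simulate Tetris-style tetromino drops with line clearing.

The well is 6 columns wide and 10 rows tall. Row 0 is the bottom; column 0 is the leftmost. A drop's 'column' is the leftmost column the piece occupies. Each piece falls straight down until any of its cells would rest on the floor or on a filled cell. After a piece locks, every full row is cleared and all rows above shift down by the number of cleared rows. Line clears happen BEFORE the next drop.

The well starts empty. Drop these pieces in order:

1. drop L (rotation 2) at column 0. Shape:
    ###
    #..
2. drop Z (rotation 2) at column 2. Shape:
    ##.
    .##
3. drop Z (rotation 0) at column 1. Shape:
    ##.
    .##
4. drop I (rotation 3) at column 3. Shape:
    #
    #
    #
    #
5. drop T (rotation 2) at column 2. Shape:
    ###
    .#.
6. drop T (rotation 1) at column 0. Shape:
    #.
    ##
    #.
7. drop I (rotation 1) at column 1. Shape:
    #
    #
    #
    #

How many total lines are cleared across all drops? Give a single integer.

Answer: 0

Derivation:
Drop 1: L rot2 at col 0 lands with bottom-row=0; cleared 0 line(s) (total 0); column heights now [2 2 2 0 0 0], max=2
Drop 2: Z rot2 at col 2 lands with bottom-row=1; cleared 0 line(s) (total 0); column heights now [2 2 3 3 2 0], max=3
Drop 3: Z rot0 at col 1 lands with bottom-row=3; cleared 0 line(s) (total 0); column heights now [2 5 5 4 2 0], max=5
Drop 4: I rot3 at col 3 lands with bottom-row=4; cleared 0 line(s) (total 0); column heights now [2 5 5 8 2 0], max=8
Drop 5: T rot2 at col 2 lands with bottom-row=8; cleared 0 line(s) (total 0); column heights now [2 5 10 10 10 0], max=10
Drop 6: T rot1 at col 0 lands with bottom-row=4; cleared 0 line(s) (total 0); column heights now [7 6 10 10 10 0], max=10
Drop 7: I rot1 at col 1 lands with bottom-row=6; cleared 0 line(s) (total 0); column heights now [7 10 10 10 10 0], max=10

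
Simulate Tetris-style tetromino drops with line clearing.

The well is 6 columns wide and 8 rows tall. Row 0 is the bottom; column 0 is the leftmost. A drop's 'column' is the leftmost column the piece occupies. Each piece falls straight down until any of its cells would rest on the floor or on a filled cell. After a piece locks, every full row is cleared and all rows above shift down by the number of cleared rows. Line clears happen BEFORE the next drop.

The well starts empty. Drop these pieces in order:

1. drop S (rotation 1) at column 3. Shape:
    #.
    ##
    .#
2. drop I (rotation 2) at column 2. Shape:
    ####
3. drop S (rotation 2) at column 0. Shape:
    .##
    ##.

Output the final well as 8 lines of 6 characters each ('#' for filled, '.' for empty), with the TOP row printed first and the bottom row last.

Answer: ......
......
......
......
.##...
...#..
...##.
....#.

Derivation:
Drop 1: S rot1 at col 3 lands with bottom-row=0; cleared 0 line(s) (total 0); column heights now [0 0 0 3 2 0], max=3
Drop 2: I rot2 at col 2 lands with bottom-row=3; cleared 0 line(s) (total 0); column heights now [0 0 4 4 4 4], max=4
Drop 3: S rot2 at col 0 lands with bottom-row=3; cleared 1 line(s) (total 1); column heights now [0 4 4 3 2 0], max=4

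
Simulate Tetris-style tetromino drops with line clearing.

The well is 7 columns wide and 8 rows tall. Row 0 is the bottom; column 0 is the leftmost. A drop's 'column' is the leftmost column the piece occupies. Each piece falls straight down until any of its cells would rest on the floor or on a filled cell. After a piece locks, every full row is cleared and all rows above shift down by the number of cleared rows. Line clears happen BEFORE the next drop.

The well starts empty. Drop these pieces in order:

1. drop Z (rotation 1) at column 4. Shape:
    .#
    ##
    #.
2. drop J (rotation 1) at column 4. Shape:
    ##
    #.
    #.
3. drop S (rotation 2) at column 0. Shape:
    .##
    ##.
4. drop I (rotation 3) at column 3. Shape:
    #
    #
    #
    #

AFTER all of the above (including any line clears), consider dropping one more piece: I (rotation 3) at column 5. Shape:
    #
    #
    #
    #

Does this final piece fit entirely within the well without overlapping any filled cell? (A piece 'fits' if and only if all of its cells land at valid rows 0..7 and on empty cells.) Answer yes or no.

Drop 1: Z rot1 at col 4 lands with bottom-row=0; cleared 0 line(s) (total 0); column heights now [0 0 0 0 2 3 0], max=3
Drop 2: J rot1 at col 4 lands with bottom-row=2; cleared 0 line(s) (total 0); column heights now [0 0 0 0 5 5 0], max=5
Drop 3: S rot2 at col 0 lands with bottom-row=0; cleared 0 line(s) (total 0); column heights now [1 2 2 0 5 5 0], max=5
Drop 4: I rot3 at col 3 lands with bottom-row=0; cleared 0 line(s) (total 0); column heights now [1 2 2 4 5 5 0], max=5
Test piece I rot3 at col 5 (width 1): heights before test = [1 2 2 4 5 5 0]; fits = False

Answer: no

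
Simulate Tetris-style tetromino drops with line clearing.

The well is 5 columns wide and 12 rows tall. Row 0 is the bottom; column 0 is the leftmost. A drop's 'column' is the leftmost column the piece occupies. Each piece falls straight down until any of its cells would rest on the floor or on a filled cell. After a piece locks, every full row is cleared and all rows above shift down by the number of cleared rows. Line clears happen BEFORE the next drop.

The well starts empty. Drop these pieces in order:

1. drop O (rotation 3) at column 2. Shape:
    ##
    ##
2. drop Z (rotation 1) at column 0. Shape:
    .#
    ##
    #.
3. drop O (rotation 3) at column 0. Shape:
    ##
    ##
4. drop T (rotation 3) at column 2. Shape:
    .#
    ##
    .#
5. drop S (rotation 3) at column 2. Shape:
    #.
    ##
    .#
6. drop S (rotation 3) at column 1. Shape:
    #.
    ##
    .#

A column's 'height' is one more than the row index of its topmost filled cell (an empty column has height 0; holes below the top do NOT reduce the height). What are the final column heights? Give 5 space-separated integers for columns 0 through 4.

Answer: 5 11 10 7 0

Derivation:
Drop 1: O rot3 at col 2 lands with bottom-row=0; cleared 0 line(s) (total 0); column heights now [0 0 2 2 0], max=2
Drop 2: Z rot1 at col 0 lands with bottom-row=0; cleared 0 line(s) (total 0); column heights now [2 3 2 2 0], max=3
Drop 3: O rot3 at col 0 lands with bottom-row=3; cleared 0 line(s) (total 0); column heights now [5 5 2 2 0], max=5
Drop 4: T rot3 at col 2 lands with bottom-row=2; cleared 0 line(s) (total 0); column heights now [5 5 4 5 0], max=5
Drop 5: S rot3 at col 2 lands with bottom-row=5; cleared 0 line(s) (total 0); column heights now [5 5 8 7 0], max=8
Drop 6: S rot3 at col 1 lands with bottom-row=8; cleared 0 line(s) (total 0); column heights now [5 11 10 7 0], max=11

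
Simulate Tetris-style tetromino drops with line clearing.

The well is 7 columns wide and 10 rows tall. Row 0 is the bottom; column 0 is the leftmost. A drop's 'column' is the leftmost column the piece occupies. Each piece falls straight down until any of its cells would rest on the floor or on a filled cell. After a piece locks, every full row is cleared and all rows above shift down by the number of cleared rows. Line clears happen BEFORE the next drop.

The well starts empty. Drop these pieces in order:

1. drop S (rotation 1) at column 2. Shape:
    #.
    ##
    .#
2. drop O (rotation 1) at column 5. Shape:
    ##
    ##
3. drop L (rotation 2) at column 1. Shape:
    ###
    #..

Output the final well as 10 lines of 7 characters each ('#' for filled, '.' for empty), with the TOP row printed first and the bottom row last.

Answer: .......
.......
.......
.......
.......
.......
.###...
.##....
..##.##
...#.##

Derivation:
Drop 1: S rot1 at col 2 lands with bottom-row=0; cleared 0 line(s) (total 0); column heights now [0 0 3 2 0 0 0], max=3
Drop 2: O rot1 at col 5 lands with bottom-row=0; cleared 0 line(s) (total 0); column heights now [0 0 3 2 0 2 2], max=3
Drop 3: L rot2 at col 1 lands with bottom-row=2; cleared 0 line(s) (total 0); column heights now [0 4 4 4 0 2 2], max=4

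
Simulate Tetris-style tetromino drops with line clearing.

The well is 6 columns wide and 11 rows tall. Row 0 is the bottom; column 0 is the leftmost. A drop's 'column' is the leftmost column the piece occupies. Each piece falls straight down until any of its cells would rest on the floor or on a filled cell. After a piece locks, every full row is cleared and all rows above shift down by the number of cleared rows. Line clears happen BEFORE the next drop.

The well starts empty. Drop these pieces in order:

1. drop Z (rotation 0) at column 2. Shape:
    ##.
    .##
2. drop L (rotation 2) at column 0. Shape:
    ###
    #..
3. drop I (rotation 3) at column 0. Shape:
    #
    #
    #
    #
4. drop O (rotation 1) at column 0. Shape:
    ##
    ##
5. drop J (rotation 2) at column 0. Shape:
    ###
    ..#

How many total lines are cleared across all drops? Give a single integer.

Answer: 0

Derivation:
Drop 1: Z rot0 at col 2 lands with bottom-row=0; cleared 0 line(s) (total 0); column heights now [0 0 2 2 1 0], max=2
Drop 2: L rot2 at col 0 lands with bottom-row=1; cleared 0 line(s) (total 0); column heights now [3 3 3 2 1 0], max=3
Drop 3: I rot3 at col 0 lands with bottom-row=3; cleared 0 line(s) (total 0); column heights now [7 3 3 2 1 0], max=7
Drop 4: O rot1 at col 0 lands with bottom-row=7; cleared 0 line(s) (total 0); column heights now [9 9 3 2 1 0], max=9
Drop 5: J rot2 at col 0 lands with bottom-row=8; cleared 0 line(s) (total 0); column heights now [10 10 10 2 1 0], max=10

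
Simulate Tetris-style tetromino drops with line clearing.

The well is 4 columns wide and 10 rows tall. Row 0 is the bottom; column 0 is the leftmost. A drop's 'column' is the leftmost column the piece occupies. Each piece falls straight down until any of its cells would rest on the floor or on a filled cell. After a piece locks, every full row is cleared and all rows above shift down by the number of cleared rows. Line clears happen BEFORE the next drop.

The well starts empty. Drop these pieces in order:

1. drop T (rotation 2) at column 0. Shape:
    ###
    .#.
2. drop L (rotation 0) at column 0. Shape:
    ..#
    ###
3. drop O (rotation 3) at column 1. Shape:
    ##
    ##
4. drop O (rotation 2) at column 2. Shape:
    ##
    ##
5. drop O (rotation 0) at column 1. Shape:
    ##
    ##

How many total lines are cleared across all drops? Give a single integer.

Answer: 0

Derivation:
Drop 1: T rot2 at col 0 lands with bottom-row=0; cleared 0 line(s) (total 0); column heights now [2 2 2 0], max=2
Drop 2: L rot0 at col 0 lands with bottom-row=2; cleared 0 line(s) (total 0); column heights now [3 3 4 0], max=4
Drop 3: O rot3 at col 1 lands with bottom-row=4; cleared 0 line(s) (total 0); column heights now [3 6 6 0], max=6
Drop 4: O rot2 at col 2 lands with bottom-row=6; cleared 0 line(s) (total 0); column heights now [3 6 8 8], max=8
Drop 5: O rot0 at col 1 lands with bottom-row=8; cleared 0 line(s) (total 0); column heights now [3 10 10 8], max=10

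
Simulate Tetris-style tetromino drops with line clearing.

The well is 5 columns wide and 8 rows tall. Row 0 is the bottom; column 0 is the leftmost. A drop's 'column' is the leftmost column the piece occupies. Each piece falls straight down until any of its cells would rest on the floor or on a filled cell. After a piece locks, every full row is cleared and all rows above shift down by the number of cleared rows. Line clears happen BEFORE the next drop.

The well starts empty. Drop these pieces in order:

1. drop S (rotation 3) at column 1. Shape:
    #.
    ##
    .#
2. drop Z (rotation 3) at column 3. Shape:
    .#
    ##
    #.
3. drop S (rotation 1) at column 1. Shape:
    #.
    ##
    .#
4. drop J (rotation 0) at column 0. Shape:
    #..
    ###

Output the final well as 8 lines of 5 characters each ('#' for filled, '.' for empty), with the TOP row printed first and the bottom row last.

Answer: .....
#....
###..
.#...
.##..
.##.#
.####
..##.

Derivation:
Drop 1: S rot3 at col 1 lands with bottom-row=0; cleared 0 line(s) (total 0); column heights now [0 3 2 0 0], max=3
Drop 2: Z rot3 at col 3 lands with bottom-row=0; cleared 0 line(s) (total 0); column heights now [0 3 2 2 3], max=3
Drop 3: S rot1 at col 1 lands with bottom-row=2; cleared 0 line(s) (total 0); column heights now [0 5 4 2 3], max=5
Drop 4: J rot0 at col 0 lands with bottom-row=5; cleared 0 line(s) (total 0); column heights now [7 6 6 2 3], max=7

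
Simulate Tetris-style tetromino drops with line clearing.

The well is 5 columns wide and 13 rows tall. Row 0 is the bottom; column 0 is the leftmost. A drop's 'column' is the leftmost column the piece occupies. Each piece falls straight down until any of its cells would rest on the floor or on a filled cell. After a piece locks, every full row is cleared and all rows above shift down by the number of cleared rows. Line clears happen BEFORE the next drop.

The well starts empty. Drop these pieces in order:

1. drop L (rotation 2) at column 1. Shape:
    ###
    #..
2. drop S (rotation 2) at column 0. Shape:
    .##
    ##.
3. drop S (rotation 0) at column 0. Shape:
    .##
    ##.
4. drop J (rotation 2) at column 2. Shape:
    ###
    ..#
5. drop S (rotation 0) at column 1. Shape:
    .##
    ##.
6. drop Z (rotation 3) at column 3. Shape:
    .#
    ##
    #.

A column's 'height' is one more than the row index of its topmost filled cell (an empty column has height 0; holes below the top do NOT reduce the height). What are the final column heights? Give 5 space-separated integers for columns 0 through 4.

Drop 1: L rot2 at col 1 lands with bottom-row=0; cleared 0 line(s) (total 0); column heights now [0 2 2 2 0], max=2
Drop 2: S rot2 at col 0 lands with bottom-row=2; cleared 0 line(s) (total 0); column heights now [3 4 4 2 0], max=4
Drop 3: S rot0 at col 0 lands with bottom-row=4; cleared 0 line(s) (total 0); column heights now [5 6 6 2 0], max=6
Drop 4: J rot2 at col 2 lands with bottom-row=5; cleared 0 line(s) (total 0); column heights now [5 6 7 7 7], max=7
Drop 5: S rot0 at col 1 lands with bottom-row=7; cleared 0 line(s) (total 0); column heights now [5 8 9 9 7], max=9
Drop 6: Z rot3 at col 3 lands with bottom-row=9; cleared 0 line(s) (total 0); column heights now [5 8 9 11 12], max=12

Answer: 5 8 9 11 12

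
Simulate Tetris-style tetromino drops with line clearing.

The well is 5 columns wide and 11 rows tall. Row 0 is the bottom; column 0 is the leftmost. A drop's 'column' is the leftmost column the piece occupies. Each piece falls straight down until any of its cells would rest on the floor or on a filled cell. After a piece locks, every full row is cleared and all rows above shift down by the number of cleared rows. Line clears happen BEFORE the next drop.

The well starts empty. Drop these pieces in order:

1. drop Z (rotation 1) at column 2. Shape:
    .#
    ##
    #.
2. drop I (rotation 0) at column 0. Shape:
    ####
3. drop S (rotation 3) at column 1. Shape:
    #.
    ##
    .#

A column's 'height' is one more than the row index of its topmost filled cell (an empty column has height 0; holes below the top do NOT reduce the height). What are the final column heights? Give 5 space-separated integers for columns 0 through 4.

Drop 1: Z rot1 at col 2 lands with bottom-row=0; cleared 0 line(s) (total 0); column heights now [0 0 2 3 0], max=3
Drop 2: I rot0 at col 0 lands with bottom-row=3; cleared 0 line(s) (total 0); column heights now [4 4 4 4 0], max=4
Drop 3: S rot3 at col 1 lands with bottom-row=4; cleared 0 line(s) (total 0); column heights now [4 7 6 4 0], max=7

Answer: 4 7 6 4 0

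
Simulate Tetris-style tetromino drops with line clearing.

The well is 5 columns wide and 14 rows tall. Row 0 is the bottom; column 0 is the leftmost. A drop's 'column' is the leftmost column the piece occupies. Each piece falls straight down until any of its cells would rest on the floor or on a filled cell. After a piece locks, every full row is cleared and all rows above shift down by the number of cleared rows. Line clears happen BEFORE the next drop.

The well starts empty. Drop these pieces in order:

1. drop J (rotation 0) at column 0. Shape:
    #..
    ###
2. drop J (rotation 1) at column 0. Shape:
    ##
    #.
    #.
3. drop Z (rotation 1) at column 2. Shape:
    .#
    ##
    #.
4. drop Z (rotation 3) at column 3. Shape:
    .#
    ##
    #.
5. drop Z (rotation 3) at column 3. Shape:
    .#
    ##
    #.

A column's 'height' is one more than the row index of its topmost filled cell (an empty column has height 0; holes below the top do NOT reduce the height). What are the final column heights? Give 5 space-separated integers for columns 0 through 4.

Drop 1: J rot0 at col 0 lands with bottom-row=0; cleared 0 line(s) (total 0); column heights now [2 1 1 0 0], max=2
Drop 2: J rot1 at col 0 lands with bottom-row=2; cleared 0 line(s) (total 0); column heights now [5 5 1 0 0], max=5
Drop 3: Z rot1 at col 2 lands with bottom-row=1; cleared 0 line(s) (total 0); column heights now [5 5 3 4 0], max=5
Drop 4: Z rot3 at col 3 lands with bottom-row=4; cleared 0 line(s) (total 0); column heights now [5 5 3 6 7], max=7
Drop 5: Z rot3 at col 3 lands with bottom-row=6; cleared 0 line(s) (total 0); column heights now [5 5 3 8 9], max=9

Answer: 5 5 3 8 9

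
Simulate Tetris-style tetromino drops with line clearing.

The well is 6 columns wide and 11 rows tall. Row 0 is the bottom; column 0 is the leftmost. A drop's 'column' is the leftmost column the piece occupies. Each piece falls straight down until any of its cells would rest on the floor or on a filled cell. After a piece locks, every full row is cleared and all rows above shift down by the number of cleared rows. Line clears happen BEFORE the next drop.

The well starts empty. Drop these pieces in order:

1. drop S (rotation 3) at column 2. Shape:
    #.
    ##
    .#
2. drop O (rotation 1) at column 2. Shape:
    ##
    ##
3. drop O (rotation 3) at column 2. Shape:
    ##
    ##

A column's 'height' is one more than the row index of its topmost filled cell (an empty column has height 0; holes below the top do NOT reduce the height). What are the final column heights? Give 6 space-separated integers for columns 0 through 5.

Drop 1: S rot3 at col 2 lands with bottom-row=0; cleared 0 line(s) (total 0); column heights now [0 0 3 2 0 0], max=3
Drop 2: O rot1 at col 2 lands with bottom-row=3; cleared 0 line(s) (total 0); column heights now [0 0 5 5 0 0], max=5
Drop 3: O rot3 at col 2 lands with bottom-row=5; cleared 0 line(s) (total 0); column heights now [0 0 7 7 0 0], max=7

Answer: 0 0 7 7 0 0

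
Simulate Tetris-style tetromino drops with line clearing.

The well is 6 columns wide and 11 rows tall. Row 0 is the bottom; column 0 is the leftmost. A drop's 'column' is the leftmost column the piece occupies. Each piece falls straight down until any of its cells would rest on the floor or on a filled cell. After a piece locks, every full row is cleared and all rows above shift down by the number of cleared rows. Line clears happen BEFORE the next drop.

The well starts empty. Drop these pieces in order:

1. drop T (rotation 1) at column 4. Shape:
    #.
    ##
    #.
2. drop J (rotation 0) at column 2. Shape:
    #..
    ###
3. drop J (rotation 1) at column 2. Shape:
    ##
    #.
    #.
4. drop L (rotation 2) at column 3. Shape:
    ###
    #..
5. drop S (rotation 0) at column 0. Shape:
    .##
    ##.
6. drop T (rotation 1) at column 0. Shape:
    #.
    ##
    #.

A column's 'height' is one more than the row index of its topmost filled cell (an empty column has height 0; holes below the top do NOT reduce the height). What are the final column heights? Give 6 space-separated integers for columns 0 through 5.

Drop 1: T rot1 at col 4 lands with bottom-row=0; cleared 0 line(s) (total 0); column heights now [0 0 0 0 3 2], max=3
Drop 2: J rot0 at col 2 lands with bottom-row=3; cleared 0 line(s) (total 0); column heights now [0 0 5 4 4 2], max=5
Drop 3: J rot1 at col 2 lands with bottom-row=5; cleared 0 line(s) (total 0); column heights now [0 0 8 8 4 2], max=8
Drop 4: L rot2 at col 3 lands with bottom-row=8; cleared 0 line(s) (total 0); column heights now [0 0 8 10 10 10], max=10
Drop 5: S rot0 at col 0 lands with bottom-row=7; cleared 0 line(s) (total 0); column heights now [8 9 9 10 10 10], max=10
Drop 6: T rot1 at col 0 lands with bottom-row=8; cleared 0 line(s) (total 0); column heights now [11 10 9 10 10 10], max=11

Answer: 11 10 9 10 10 10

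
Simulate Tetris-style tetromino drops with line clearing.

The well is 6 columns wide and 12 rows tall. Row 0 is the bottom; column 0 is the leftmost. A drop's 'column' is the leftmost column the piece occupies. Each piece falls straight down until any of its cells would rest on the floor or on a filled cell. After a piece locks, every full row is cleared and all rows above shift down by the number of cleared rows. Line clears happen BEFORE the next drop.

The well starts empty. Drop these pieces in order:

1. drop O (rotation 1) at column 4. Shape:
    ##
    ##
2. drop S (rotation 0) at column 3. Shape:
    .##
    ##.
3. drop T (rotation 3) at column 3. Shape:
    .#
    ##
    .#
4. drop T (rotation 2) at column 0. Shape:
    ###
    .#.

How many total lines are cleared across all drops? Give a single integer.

Drop 1: O rot1 at col 4 lands with bottom-row=0; cleared 0 line(s) (total 0); column heights now [0 0 0 0 2 2], max=2
Drop 2: S rot0 at col 3 lands with bottom-row=2; cleared 0 line(s) (total 0); column heights now [0 0 0 3 4 4], max=4
Drop 3: T rot3 at col 3 lands with bottom-row=4; cleared 0 line(s) (total 0); column heights now [0 0 0 6 7 4], max=7
Drop 4: T rot2 at col 0 lands with bottom-row=0; cleared 0 line(s) (total 0); column heights now [2 2 2 6 7 4], max=7

Answer: 0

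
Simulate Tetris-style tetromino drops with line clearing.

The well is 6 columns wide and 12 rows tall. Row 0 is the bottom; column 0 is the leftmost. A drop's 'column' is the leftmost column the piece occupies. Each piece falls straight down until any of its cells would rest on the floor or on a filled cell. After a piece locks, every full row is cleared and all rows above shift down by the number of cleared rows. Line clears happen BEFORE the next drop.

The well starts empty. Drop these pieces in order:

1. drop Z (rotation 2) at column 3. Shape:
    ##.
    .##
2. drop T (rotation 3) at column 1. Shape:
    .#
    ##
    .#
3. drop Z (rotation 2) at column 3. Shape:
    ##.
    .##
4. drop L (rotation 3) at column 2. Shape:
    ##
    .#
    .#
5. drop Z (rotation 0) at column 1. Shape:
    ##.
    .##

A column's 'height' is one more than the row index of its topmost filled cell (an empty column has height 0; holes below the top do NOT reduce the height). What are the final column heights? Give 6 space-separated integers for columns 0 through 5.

Drop 1: Z rot2 at col 3 lands with bottom-row=0; cleared 0 line(s) (total 0); column heights now [0 0 0 2 2 1], max=2
Drop 2: T rot3 at col 1 lands with bottom-row=0; cleared 0 line(s) (total 0); column heights now [0 2 3 2 2 1], max=3
Drop 3: Z rot2 at col 3 lands with bottom-row=2; cleared 0 line(s) (total 0); column heights now [0 2 3 4 4 3], max=4
Drop 4: L rot3 at col 2 lands with bottom-row=4; cleared 0 line(s) (total 0); column heights now [0 2 7 7 4 3], max=7
Drop 5: Z rot0 at col 1 lands with bottom-row=7; cleared 0 line(s) (total 0); column heights now [0 9 9 8 4 3], max=9

Answer: 0 9 9 8 4 3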